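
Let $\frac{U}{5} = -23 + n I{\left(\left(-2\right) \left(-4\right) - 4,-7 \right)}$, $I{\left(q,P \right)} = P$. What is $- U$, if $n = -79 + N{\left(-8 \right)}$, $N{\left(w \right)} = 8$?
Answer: $-2370$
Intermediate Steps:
$n = -71$ ($n = -79 + 8 = -71$)
$U = 2370$ ($U = 5 \left(-23 - -497\right) = 5 \left(-23 + 497\right) = 5 \cdot 474 = 2370$)
$- U = \left(-1\right) 2370 = -2370$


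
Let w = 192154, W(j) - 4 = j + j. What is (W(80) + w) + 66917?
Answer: 259235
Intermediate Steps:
W(j) = 4 + 2*j (W(j) = 4 + (j + j) = 4 + 2*j)
(W(80) + w) + 66917 = ((4 + 2*80) + 192154) + 66917 = ((4 + 160) + 192154) + 66917 = (164 + 192154) + 66917 = 192318 + 66917 = 259235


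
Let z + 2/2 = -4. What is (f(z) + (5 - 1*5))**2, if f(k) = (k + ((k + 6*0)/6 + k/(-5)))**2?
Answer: 707281/1296 ≈ 545.74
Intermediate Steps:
z = -5 (z = -1 - 4 = -5)
f(k) = 841*k**2/900 (f(k) = (k + ((k + 0)*(1/6) + k*(-1/5)))**2 = (k + (k*(1/6) - k/5))**2 = (k + (k/6 - k/5))**2 = (k - k/30)**2 = (29*k/30)**2 = 841*k**2/900)
(f(z) + (5 - 1*5))**2 = ((841/900)*(-5)**2 + (5 - 1*5))**2 = ((841/900)*25 + (5 - 5))**2 = (841/36 + 0)**2 = (841/36)**2 = 707281/1296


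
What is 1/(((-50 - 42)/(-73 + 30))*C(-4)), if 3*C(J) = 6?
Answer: 43/184 ≈ 0.23370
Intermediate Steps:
C(J) = 2 (C(J) = (1/3)*6 = 2)
1/(((-50 - 42)/(-73 + 30))*C(-4)) = 1/(((-50 - 42)/(-73 + 30))*2) = 1/(-92/(-43)*2) = 1/(-92*(-1/43)*2) = 1/((92/43)*2) = 1/(184/43) = 43/184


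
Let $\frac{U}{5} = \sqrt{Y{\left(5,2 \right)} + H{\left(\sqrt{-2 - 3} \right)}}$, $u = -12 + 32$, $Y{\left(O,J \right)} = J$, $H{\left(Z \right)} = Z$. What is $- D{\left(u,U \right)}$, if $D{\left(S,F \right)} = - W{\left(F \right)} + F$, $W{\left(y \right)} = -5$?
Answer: $-5 - 5 \sqrt{2 + i \sqrt{5}} \approx -12.906 - 3.5355 i$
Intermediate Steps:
$u = 20$
$U = 5 \sqrt{2 + i \sqrt{5}}$ ($U = 5 \sqrt{2 + \sqrt{-2 - 3}} = 5 \sqrt{2 + \sqrt{-5}} = 5 \sqrt{2 + i \sqrt{5}} \approx 7.9057 + 3.5355 i$)
$D{\left(S,F \right)} = 5 + F$ ($D{\left(S,F \right)} = \left(-1\right) \left(-5\right) + F = 5 + F$)
$- D{\left(u,U \right)} = - (5 + 5 \sqrt{2 + i \sqrt{5}}) = -5 - 5 \sqrt{2 + i \sqrt{5}}$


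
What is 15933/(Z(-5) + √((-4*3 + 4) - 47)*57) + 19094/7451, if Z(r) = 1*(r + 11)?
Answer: 458332268/147969409 - 100909*I*√55/19859 ≈ 3.0975 - 37.684*I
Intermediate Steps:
Z(r) = 11 + r (Z(r) = 1*(11 + r) = 11 + r)
15933/(Z(-5) + √((-4*3 + 4) - 47)*57) + 19094/7451 = 15933/((11 - 5) + √((-4*3 + 4) - 47)*57) + 19094/7451 = 15933/(6 + √((-12 + 4) - 47)*57) + 19094*(1/7451) = 15933/(6 + √(-8 - 47)*57) + 19094/7451 = 15933/(6 + √(-55)*57) + 19094/7451 = 15933/(6 + (I*√55)*57) + 19094/7451 = 15933/(6 + 57*I*√55) + 19094/7451 = 19094/7451 + 15933/(6 + 57*I*√55)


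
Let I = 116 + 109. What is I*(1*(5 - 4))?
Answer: 225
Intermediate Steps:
I = 225
I*(1*(5 - 4)) = 225*(1*(5 - 4)) = 225*(1*1) = 225*1 = 225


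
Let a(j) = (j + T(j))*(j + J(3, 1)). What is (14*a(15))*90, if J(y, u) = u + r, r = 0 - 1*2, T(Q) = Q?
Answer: 529200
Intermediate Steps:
r = -2 (r = 0 - 2 = -2)
J(y, u) = -2 + u (J(y, u) = u - 2 = -2 + u)
a(j) = 2*j*(-1 + j) (a(j) = (j + j)*(j + (-2 + 1)) = (2*j)*(j - 1) = (2*j)*(-1 + j) = 2*j*(-1 + j))
(14*a(15))*90 = (14*(2*15*(-1 + 15)))*90 = (14*(2*15*14))*90 = (14*420)*90 = 5880*90 = 529200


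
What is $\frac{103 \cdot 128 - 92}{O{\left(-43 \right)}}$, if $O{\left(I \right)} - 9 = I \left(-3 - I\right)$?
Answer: $- \frac{13092}{1711} \approx -7.6517$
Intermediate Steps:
$O{\left(I \right)} = 9 + I \left(-3 - I\right)$
$\frac{103 \cdot 128 - 92}{O{\left(-43 \right)}} = \frac{103 \cdot 128 - 92}{9 - \left(-43\right)^{2} - -129} = \frac{13184 - 92}{9 - 1849 + 129} = \frac{13092}{9 - 1849 + 129} = \frac{13092}{-1711} = 13092 \left(- \frac{1}{1711}\right) = - \frac{13092}{1711}$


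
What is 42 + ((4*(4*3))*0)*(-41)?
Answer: 42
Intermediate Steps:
42 + ((4*(4*3))*0)*(-41) = 42 + ((4*12)*0)*(-41) = 42 + (48*0)*(-41) = 42 + 0*(-41) = 42 + 0 = 42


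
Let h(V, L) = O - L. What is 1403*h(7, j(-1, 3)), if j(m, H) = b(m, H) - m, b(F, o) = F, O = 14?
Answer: 19642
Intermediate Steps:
j(m, H) = 0 (j(m, H) = m - m = 0)
h(V, L) = 14 - L
1403*h(7, j(-1, 3)) = 1403*(14 - 1*0) = 1403*(14 + 0) = 1403*14 = 19642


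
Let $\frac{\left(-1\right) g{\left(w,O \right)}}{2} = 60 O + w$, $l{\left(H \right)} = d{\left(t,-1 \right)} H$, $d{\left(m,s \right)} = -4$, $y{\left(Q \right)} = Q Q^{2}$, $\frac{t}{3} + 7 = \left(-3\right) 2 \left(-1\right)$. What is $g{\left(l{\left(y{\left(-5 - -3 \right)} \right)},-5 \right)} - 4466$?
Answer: $-3930$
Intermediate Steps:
$t = -3$ ($t = -21 + 3 \left(-3\right) 2 \left(-1\right) = -21 + 3 \left(\left(-6\right) \left(-1\right)\right) = -21 + 3 \cdot 6 = -21 + 18 = -3$)
$y{\left(Q \right)} = Q^{3}$
$l{\left(H \right)} = - 4 H$
$g{\left(w,O \right)} = - 120 O - 2 w$ ($g{\left(w,O \right)} = - 2 \left(60 O + w\right) = - 2 \left(w + 60 O\right) = - 120 O - 2 w$)
$g{\left(l{\left(y{\left(-5 - -3 \right)} \right)},-5 \right)} - 4466 = \left(\left(-120\right) \left(-5\right) - 2 \left(- 4 \left(-5 - -3\right)^{3}\right)\right) - 4466 = \left(600 - 2 \left(- 4 \left(-5 + 3\right)^{3}\right)\right) - 4466 = \left(600 - 2 \left(- 4 \left(-2\right)^{3}\right)\right) - 4466 = \left(600 - 2 \left(\left(-4\right) \left(-8\right)\right)\right) - 4466 = \left(600 - 64\right) - 4466 = 536 - 4466 = -3930$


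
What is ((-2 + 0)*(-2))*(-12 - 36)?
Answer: -192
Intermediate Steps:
((-2 + 0)*(-2))*(-12 - 36) = -2*(-2)*(-48) = 4*(-48) = -192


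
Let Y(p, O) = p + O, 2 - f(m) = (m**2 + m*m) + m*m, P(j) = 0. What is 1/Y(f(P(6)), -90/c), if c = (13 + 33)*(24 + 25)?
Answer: 1127/2209 ≈ 0.51019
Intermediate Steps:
c = 2254 (c = 46*49 = 2254)
f(m) = 2 - 3*m**2 (f(m) = 2 - ((m**2 + m*m) + m*m) = 2 - ((m**2 + m**2) + m**2) = 2 - (2*m**2 + m**2) = 2 - 3*m**2)
Y(p, O) = O + p
1/Y(f(P(6)), -90/c) = 1/(-90/2254 + (2 - 3*0**2)) = 1/(-90*1/2254 + (2 - 3*0)) = 1/(-45/1127 + (2 + 0)) = 1/(-45/1127 + 2) = 1/(2209/1127) = 1127/2209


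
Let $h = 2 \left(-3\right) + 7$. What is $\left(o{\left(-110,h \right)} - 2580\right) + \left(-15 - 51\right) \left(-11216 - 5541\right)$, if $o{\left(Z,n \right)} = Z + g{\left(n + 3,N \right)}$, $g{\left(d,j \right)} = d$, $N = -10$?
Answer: $1103276$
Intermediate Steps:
$h = 1$ ($h = -6 + 7 = 1$)
$o{\left(Z,n \right)} = 3 + Z + n$ ($o{\left(Z,n \right)} = Z + \left(n + 3\right) = Z + \left(3 + n\right) = 3 + Z + n$)
$\left(o{\left(-110,h \right)} - 2580\right) + \left(-15 - 51\right) \left(-11216 - 5541\right) = \left(\left(3 - 110 + 1\right) - 2580\right) + \left(-15 - 51\right) \left(-11216 - 5541\right) = \left(-106 - 2580\right) - -1105962 = -2686 + 1105962 = 1103276$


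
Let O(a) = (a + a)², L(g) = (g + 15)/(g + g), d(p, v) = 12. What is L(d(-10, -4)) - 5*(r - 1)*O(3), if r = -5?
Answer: 8649/8 ≈ 1081.1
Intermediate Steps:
L(g) = (15 + g)/(2*g) (L(g) = (15 + g)/((2*g)) = (15 + g)*(1/(2*g)) = (15 + g)/(2*g))
O(a) = 4*a² (O(a) = (2*a)² = 4*a²)
L(d(-10, -4)) - 5*(r - 1)*O(3) = (½)*(15 + 12)/12 - 5*(-5 - 1)*4*3² = (½)*(1/12)*27 - 5*(-6)*4*9 = 9/8 - (-30)*36 = 9/8 - 1*(-1080) = 9/8 + 1080 = 8649/8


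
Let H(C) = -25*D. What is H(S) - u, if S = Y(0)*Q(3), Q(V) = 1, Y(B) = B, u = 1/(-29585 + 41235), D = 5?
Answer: -1456251/11650 ≈ -125.00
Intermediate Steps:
u = 1/11650 ≈ 8.5837e-5
S = 0 (S = 0*1 = 0)
H(C) = -125 (H(C) = -25*5 = -125)
H(S) - u = -125 - 1*1/11650 = -125 - 1/11650 = -1456251/11650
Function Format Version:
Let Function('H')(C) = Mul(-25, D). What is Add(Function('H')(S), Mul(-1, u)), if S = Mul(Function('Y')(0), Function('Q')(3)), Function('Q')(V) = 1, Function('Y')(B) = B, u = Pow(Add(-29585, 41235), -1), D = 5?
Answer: Rational(-1456251, 11650) ≈ -125.00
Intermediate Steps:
u = Rational(1, 11650) (u = Pow(11650, -1) = Rational(1, 11650) ≈ 8.5837e-5)
S = 0 (S = Mul(0, 1) = 0)
Function('H')(C) = -125 (Function('H')(C) = Mul(-25, 5) = -125)
Add(Function('H')(S), Mul(-1, u)) = Add(-125, Mul(-1, Rational(1, 11650))) = Add(-125, Rational(-1, 11650)) = Rational(-1456251, 11650)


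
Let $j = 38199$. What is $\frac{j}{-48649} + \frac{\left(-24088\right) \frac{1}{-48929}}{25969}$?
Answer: $- \frac{48535898583887}{61815229191449} \approx -0.78518$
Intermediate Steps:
$\frac{j}{-48649} + \frac{\left(-24088\right) \frac{1}{-48929}}{25969} = \frac{38199}{-48649} + \frac{\left(-24088\right) \frac{1}{-48929}}{25969} = 38199 \left(- \frac{1}{48649}\right) + \left(-24088\right) \left(- \frac{1}{48929}\right) \frac{1}{25969} = - \frac{38199}{48649} + \frac{24088}{48929} \cdot \frac{1}{25969} = - \frac{38199}{48649} + \frac{24088}{1270637201} = - \frac{48535898583887}{61815229191449}$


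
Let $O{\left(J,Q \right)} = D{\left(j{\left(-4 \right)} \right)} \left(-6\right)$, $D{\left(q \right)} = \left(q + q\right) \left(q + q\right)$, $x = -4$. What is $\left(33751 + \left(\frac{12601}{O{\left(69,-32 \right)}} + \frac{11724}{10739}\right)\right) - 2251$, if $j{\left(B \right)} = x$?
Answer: $\frac{129768123877}{4123776} \approx 31468.0$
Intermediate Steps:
$j{\left(B \right)} = -4$
$D{\left(q \right)} = 4 q^{2}$ ($D{\left(q \right)} = 2 q 2 q = 4 q^{2}$)
$O{\left(J,Q \right)} = -384$ ($O{\left(J,Q \right)} = 4 \left(-4\right)^{2} \left(-6\right) = 4 \cdot 16 \left(-6\right) = 64 \left(-6\right) = -384$)
$\left(33751 + \left(\frac{12601}{O{\left(69,-32 \right)}} + \frac{11724}{10739}\right)\right) - 2251 = \left(33751 + \left(\frac{12601}{-384} + \frac{11724}{10739}\right)\right) - 2251 = \left(33751 + \left(12601 \left(- \frac{1}{384}\right) + 11724 \cdot \frac{1}{10739}\right)\right) - 2251 = \left(33751 + \left(- \frac{12601}{384} + \frac{11724}{10739}\right)\right) - 2251 = \left(33751 - \frac{130820123}{4123776}\right) - 2251 = \frac{139050743653}{4123776} - 2251 = \frac{129768123877}{4123776}$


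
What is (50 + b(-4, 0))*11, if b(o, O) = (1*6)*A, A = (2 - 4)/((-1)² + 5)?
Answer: 528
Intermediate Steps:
A = -⅓ (A = -2/(1 + 5) = -2/6 = -2*⅙ = -⅓ ≈ -0.33333)
b(o, O) = -2 (b(o, O) = (1*6)*(-⅓) = 6*(-⅓) = -2)
(50 + b(-4, 0))*11 = (50 - 2)*11 = 48*11 = 528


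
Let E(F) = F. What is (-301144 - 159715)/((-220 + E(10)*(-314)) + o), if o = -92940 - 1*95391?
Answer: 460859/191691 ≈ 2.4042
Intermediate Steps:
o = -188331 (o = -92940 - 95391 = -188331)
(-301144 - 159715)/((-220 + E(10)*(-314)) + o) = (-301144 - 159715)/((-220 + 10*(-314)) - 188331) = -460859/((-220 - 3140) - 188331) = -460859/(-3360 - 188331) = -460859/(-191691) = -460859*(-1/191691) = 460859/191691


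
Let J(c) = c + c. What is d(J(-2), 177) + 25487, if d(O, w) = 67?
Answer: 25554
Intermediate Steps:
J(c) = 2*c
d(J(-2), 177) + 25487 = 67 + 25487 = 25554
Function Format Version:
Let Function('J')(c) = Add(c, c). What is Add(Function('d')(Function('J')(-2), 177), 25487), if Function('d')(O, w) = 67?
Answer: 25554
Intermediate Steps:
Function('J')(c) = Mul(2, c)
Add(Function('d')(Function('J')(-2), 177), 25487) = Add(67, 25487) = 25554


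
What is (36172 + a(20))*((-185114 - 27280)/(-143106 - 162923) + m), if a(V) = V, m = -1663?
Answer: -18411371043936/306029 ≈ -6.0162e+7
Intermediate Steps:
(36172 + a(20))*((-185114 - 27280)/(-143106 - 162923) + m) = (36172 + 20)*((-185114 - 27280)/(-143106 - 162923) - 1663) = 36192*(-212394/(-306029) - 1663) = 36192*(-212394*(-1/306029) - 1663) = 36192*(212394/306029 - 1663) = 36192*(-508713833/306029) = -18411371043936/306029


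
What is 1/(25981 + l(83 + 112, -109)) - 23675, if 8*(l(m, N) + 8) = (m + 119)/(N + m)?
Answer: -211533023231/8934869 ≈ -23675.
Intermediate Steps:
l(m, N) = -8 + (119 + m)/(8*(N + m)) (l(m, N) = -8 + ((m + 119)/(N + m))/8 = -8 + ((119 + m)/(N + m))/8 = -8 + (119 + m)/(8*(N + m)))
1/(25981 + l(83 + 112, -109)) - 23675 = 1/(25981 + (119 - 64*(-109) - 63*(83 + 112))/(8*(-109 + (83 + 112)))) - 23675 = 1/(25981 + (119 + 6976 - 63*195)/(8*(-109 + 195))) - 23675 = 1/(25981 + (⅛)*(119 + 6976 - 12285)/86) - 23675 = 1/(25981 + (⅛)*(1/86)*(-5190)) - 23675 = 1/(25981 - 2595/344) - 23675 = 1/(8934869/344) - 23675 = 344/8934869 - 23675 = -211533023231/8934869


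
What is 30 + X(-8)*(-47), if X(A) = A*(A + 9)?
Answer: 406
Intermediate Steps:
X(A) = A*(9 + A)
30 + X(-8)*(-47) = 30 - 8*(9 - 8)*(-47) = 30 - 8*1*(-47) = 30 - 8*(-47) = 30 + 376 = 406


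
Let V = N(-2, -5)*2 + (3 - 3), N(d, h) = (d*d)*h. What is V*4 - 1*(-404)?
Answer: 244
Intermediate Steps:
N(d, h) = h*d**2 (N(d, h) = d**2*h = h*d**2)
V = -40 (V = -5*(-2)**2*2 + (3 - 3) = -5*4*2 + 0 = -20*2 + 0 = -40 + 0 = -40)
V*4 - 1*(-404) = -40*4 - 1*(-404) = -160 + 404 = 244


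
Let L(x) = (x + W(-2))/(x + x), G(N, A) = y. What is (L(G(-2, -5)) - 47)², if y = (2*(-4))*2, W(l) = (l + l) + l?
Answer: 549081/256 ≈ 2144.8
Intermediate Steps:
W(l) = 3*l (W(l) = 2*l + l = 3*l)
y = -16 (y = -8*2 = -16)
G(N, A) = -16
L(x) = (-6 + x)/(2*x) (L(x) = (x + 3*(-2))/(x + x) = (x - 6)/((2*x)) = (-6 + x)*(1/(2*x)) = (-6 + x)/(2*x))
(L(G(-2, -5)) - 47)² = ((½)*(-6 - 16)/(-16) - 47)² = ((½)*(-1/16)*(-22) - 47)² = (11/16 - 47)² = (-741/16)² = 549081/256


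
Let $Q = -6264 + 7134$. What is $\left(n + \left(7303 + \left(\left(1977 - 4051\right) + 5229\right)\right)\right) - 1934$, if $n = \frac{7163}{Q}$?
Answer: $\frac{255967}{30} \approx 8532.2$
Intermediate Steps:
$Q = 870$
$n = \frac{247}{30}$ ($n = \frac{7163}{870} = 7163 \cdot \frac{1}{870} = \frac{247}{30} \approx 8.2333$)
$\left(n + \left(7303 + \left(\left(1977 - 4051\right) + 5229\right)\right)\right) - 1934 = \left(\frac{247}{30} + \left(7303 + \left(\left(1977 - 4051\right) + 5229\right)\right)\right) - 1934 = \left(\frac{247}{30} + \left(7303 + \left(-2074 + 5229\right)\right)\right) - 1934 = \left(\frac{247}{30} + \left(7303 + 3155\right)\right) - 1934 = \left(\frac{247}{30} + 10458\right) - 1934 = \frac{313987}{30} - 1934 = \frac{255967}{30}$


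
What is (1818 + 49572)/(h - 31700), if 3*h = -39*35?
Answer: -10278/6431 ≈ -1.5982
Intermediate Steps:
h = -455 (h = (-39*35)/3 = (⅓)*(-1365) = -455)
(1818 + 49572)/(h - 31700) = (1818 + 49572)/(-455 - 31700) = 51390/(-32155) = 51390*(-1/32155) = -10278/6431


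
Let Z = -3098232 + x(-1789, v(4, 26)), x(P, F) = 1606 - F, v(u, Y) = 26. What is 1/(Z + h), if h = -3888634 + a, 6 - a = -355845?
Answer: -1/6629435 ≈ -1.5084e-7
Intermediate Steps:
a = 355851 (a = 6 - 1*(-355845) = 6 + 355845 = 355851)
h = -3532783 (h = -3888634 + 355851 = -3532783)
Z = -3096652 (Z = -3098232 + (1606 - 1*26) = -3098232 + (1606 - 26) = -3098232 + 1580 = -3096652)
1/(Z + h) = 1/(-3096652 - 3532783) = 1/(-6629435) = -1/6629435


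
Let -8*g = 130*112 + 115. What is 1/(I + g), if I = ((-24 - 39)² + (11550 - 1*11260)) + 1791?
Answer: 8/33725 ≈ 0.00023721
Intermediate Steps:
I = 6050 (I = ((-63)² + (11550 - 11260)) + 1791 = (3969 + 290) + 1791 = 4259 + 1791 = 6050)
g = -14675/8 (g = -(130*112 + 115)/8 = -(14560 + 115)/8 = -⅛*14675 = -14675/8 ≈ -1834.4)
1/(I + g) = 1/(6050 - 14675/8) = 1/(33725/8) = 8/33725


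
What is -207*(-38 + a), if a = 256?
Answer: -45126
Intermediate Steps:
-207*(-38 + a) = -207*(-38 + 256) = -207*218 = -45126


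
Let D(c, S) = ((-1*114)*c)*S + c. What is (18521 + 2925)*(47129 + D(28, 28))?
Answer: -905428674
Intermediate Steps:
D(c, S) = c - 114*S*c (D(c, S) = (-114*c)*S + c = -114*S*c + c = c - 114*S*c)
(18521 + 2925)*(47129 + D(28, 28)) = (18521 + 2925)*(47129 + 28*(1 - 114*28)) = 21446*(47129 + 28*(1 - 3192)) = 21446*(47129 + 28*(-3191)) = 21446*(47129 - 89348) = 21446*(-42219) = -905428674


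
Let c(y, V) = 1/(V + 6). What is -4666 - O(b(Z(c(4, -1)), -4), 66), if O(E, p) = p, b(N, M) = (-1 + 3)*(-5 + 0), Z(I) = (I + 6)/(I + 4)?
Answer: -4732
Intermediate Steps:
c(y, V) = 1/(6 + V)
Z(I) = (6 + I)/(4 + I)
b(N, M) = -10 (b(N, M) = 2*(-5) = -10)
-4666 - O(b(Z(c(4, -1)), -4), 66) = -4666 - 1*66 = -4666 - 66 = -4732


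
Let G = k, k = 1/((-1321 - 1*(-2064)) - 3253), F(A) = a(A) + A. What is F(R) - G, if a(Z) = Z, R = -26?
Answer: -130519/2510 ≈ -52.000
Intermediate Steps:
F(A) = 2*A (F(A) = A + A = 2*A)
k = -1/2510 (k = 1/((-1321 + 2064) - 3253) = 1/(743 - 3253) = 1/(-2510) = -1/2510 ≈ -0.00039841)
G = -1/2510 ≈ -0.00039841
F(R) - G = 2*(-26) - 1*(-1/2510) = -52 + 1/2510 = -130519/2510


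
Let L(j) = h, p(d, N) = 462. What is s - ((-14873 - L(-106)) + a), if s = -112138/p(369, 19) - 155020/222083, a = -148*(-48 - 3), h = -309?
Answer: 1030982933/152229 ≈ 6772.6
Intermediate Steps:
L(j) = -309
a = 7548 (a = -148*(-51) = 7548)
s = -37055731/152229 (s = -112138/462 - 155020/222083 = -112138*1/462 - 155020*1/222083 = -56069/231 - 460/659 = -37055731/152229 ≈ -243.42)
s - ((-14873 - L(-106)) + a) = -37055731/152229 - ((-14873 - 1*(-309)) + 7548) = -37055731/152229 - ((-14873 + 309) + 7548) = -37055731/152229 - (-14564 + 7548) = -37055731/152229 - 1*(-7016) = -37055731/152229 + 7016 = 1030982933/152229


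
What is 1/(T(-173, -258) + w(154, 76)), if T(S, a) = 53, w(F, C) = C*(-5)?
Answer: -1/327 ≈ -0.0030581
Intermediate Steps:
w(F, C) = -5*C
1/(T(-173, -258) + w(154, 76)) = 1/(53 - 5*76) = 1/(53 - 380) = 1/(-327) = -1/327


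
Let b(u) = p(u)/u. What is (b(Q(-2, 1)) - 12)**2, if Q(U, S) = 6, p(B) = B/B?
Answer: 5041/36 ≈ 140.03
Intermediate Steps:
p(B) = 1
b(u) = 1/u
(b(Q(-2, 1)) - 12)**2 = (1/6 - 12)**2 = (-71/6)**2 = 5041/36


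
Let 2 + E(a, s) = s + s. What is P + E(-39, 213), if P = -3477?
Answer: -3053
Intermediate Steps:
E(a, s) = -2 + 2*s (E(a, s) = -2 + (s + s) = -2 + 2*s)
P + E(-39, 213) = -3477 + (-2 + 2*213) = -3477 + (-2 + 426) = -3477 + 424 = -3053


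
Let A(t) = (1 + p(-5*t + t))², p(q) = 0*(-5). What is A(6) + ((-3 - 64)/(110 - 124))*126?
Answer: 604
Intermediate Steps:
p(q) = 0
A(t) = 1 (A(t) = (1 + 0)² = 1² = 1)
A(6) + ((-3 - 64)/(110 - 124))*126 = 1 + ((-3 - 64)/(110 - 124))*126 = 1 - 67/(-14)*126 = 1 - 67*(-1/14)*126 = 1 + (67/14)*126 = 1 + 603 = 604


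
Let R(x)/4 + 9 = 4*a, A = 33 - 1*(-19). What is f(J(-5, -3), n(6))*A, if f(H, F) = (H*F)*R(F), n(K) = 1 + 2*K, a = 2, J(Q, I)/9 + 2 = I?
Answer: 121680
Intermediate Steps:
J(Q, I) = -18 + 9*I
A = 52 (A = 33 + 19 = 52)
R(x) = -4 (R(x) = -36 + 4*(4*2) = -36 + 4*8 = -36 + 32 = -4)
f(H, F) = -4*F*H (f(H, F) = (H*F)*(-4) = (F*H)*(-4) = -4*F*H)
f(J(-5, -3), n(6))*A = -4*(1 + 2*6)*(-18 + 9*(-3))*52 = -4*(1 + 12)*(-18 - 27)*52 = -4*13*(-45)*52 = 2340*52 = 121680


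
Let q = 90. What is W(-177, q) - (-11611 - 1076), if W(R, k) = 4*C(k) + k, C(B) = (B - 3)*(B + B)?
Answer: 75417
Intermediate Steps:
C(B) = 2*B*(-3 + B) (C(B) = (-3 + B)*(2*B) = 2*B*(-3 + B))
W(R, k) = k + 8*k*(-3 + k) (W(R, k) = 4*(2*k*(-3 + k)) + k = 8*k*(-3 + k) + k = k + 8*k*(-3 + k))
W(-177, q) - (-11611 - 1076) = 90*(-23 + 8*90) - (-11611 - 1076) = 90*(-23 + 720) - 1*(-12687) = 90*697 + 12687 = 62730 + 12687 = 75417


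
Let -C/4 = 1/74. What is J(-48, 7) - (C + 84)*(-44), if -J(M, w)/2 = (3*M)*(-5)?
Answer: 83384/37 ≈ 2253.6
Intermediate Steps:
J(M, w) = 30*M (J(M, w) = -2*3*M*(-5) = -(-30)*M = 30*M)
C = -2/37 (C = -4/74 = -4*1/74 = -2/37 ≈ -0.054054)
J(-48, 7) - (C + 84)*(-44) = 30*(-48) - (-2/37 + 84)*(-44) = -1440 - 3106*(-44)/37 = -1440 - 1*(-136664/37) = -1440 + 136664/37 = 83384/37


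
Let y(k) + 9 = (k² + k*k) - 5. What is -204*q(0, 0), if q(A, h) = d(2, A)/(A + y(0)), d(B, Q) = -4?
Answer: -408/7 ≈ -58.286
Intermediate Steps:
y(k) = -14 + 2*k² (y(k) = -9 + ((k² + k*k) - 5) = -9 + ((k² + k²) - 5) = -9 + (2*k² - 5) = -9 + (-5 + 2*k²) = -14 + 2*k²)
q(A, h) = -4/(-14 + A) (q(A, h) = -4/(A + (-14 + 2*0²)) = -4/(A + (-14 + 2*0)) = -4/(A + (-14 + 0)) = -4/(A - 14) = -4/(-14 + A))
-204*q(0, 0) = -816/(14 - 1*0) = -816/(14 + 0) = -816/14 = -204*2/7 = -408/7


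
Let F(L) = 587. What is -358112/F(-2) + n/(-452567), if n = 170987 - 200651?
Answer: -162052260736/265656829 ≈ -610.01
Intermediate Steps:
n = -29664
-358112/F(-2) + n/(-452567) = -358112/587 - 29664/(-452567) = -358112*1/587 - 29664*(-1/452567) = -358112/587 + 29664/452567 = -162052260736/265656829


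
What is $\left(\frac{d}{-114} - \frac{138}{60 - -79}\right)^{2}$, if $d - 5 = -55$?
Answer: $\frac{19280881}{62773929} \approx 0.30715$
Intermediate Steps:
$d = -50$ ($d = 5 - 55 = -50$)
$\left(\frac{d}{-114} - \frac{138}{60 - -79}\right)^{2} = \left(- \frac{50}{-114} - \frac{138}{60 - -79}\right)^{2} = \left(\left(-50\right) \left(- \frac{1}{114}\right) - \frac{138}{60 + 79}\right)^{2} = \left(\frac{25}{57} - \frac{138}{139}\right)^{2} = \left(- \frac{4391}{7923}\right)^{2} = \frac{19280881}{62773929}$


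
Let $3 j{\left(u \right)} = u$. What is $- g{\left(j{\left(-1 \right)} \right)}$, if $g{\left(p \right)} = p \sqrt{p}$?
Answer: $\frac{i \sqrt{3}}{9} \approx 0.19245 i$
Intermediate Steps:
$j{\left(u \right)} = \frac{u}{3}$
$g{\left(p \right)} = p^{\frac{3}{2}}$
$- g{\left(j{\left(-1 \right)} \right)} = - \left(\frac{1}{3} \left(-1\right)\right)^{\frac{3}{2}} = - \left(- \frac{1}{3}\right)^{\frac{3}{2}} = - \frac{\left(-1\right) i \sqrt{3}}{9} = \frac{i \sqrt{3}}{9}$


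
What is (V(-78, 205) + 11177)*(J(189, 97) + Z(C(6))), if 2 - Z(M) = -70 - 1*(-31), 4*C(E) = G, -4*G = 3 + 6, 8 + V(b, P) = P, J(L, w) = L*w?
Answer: 208985876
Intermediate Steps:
V(b, P) = -8 + P
G = -9/4 (G = -(3 + 6)/4 = -1/4*9 = -9/4 ≈ -2.2500)
C(E) = -9/16 (C(E) = (1/4)*(-9/4) = -9/16)
Z(M) = 41 (Z(M) = 2 - (-70 - 1*(-31)) = 2 - (-70 + 31) = 2 - 1*(-39) = 2 + 39 = 41)
(V(-78, 205) + 11177)*(J(189, 97) + Z(C(6))) = ((-8 + 205) + 11177)*(189*97 + 41) = (197 + 11177)*(18333 + 41) = 11374*18374 = 208985876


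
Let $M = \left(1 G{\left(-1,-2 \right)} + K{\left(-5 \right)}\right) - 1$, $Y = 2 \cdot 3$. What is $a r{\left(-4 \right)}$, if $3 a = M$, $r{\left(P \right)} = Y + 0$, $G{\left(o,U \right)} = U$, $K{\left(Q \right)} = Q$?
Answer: $-16$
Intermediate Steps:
$Y = 6$
$r{\left(P \right)} = 6$ ($r{\left(P \right)} = 6 + 0 = 6$)
$M = -8$ ($M = \left(1 \left(-2\right) - 5\right) - 1 = \left(-2 - 5\right) - 1 = -7 - 1 = -8$)
$a = - \frac{8}{3}$ ($a = \frac{1}{3} \left(-8\right) = - \frac{8}{3} \approx -2.6667$)
$a r{\left(-4 \right)} = \left(- \frac{8}{3}\right) 6 = -16$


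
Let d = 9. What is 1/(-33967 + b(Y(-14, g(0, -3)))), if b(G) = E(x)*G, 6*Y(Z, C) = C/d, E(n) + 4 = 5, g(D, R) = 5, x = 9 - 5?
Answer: -54/1834213 ≈ -2.9440e-5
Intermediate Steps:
x = 4
E(n) = 1 (E(n) = -4 + 5 = 1)
Y(Z, C) = C/54 (Y(Z, C) = (C/9)/6 = C/54)
b(G) = G (b(G) = 1*G = G)
1/(-33967 + b(Y(-14, g(0, -3)))) = 1/(-33967 + (1/54)*5) = 1/(-33967 + 5/54) = 1/(-1834213/54) = -54/1834213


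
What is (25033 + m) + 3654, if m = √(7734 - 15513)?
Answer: 28687 + I*√7779 ≈ 28687.0 + 88.199*I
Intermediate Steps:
m = I*√7779 (m = √(-7779) = I*√7779 ≈ 88.199*I)
(25033 + m) + 3654 = (25033 + I*√7779) + 3654 = 28687 + I*√7779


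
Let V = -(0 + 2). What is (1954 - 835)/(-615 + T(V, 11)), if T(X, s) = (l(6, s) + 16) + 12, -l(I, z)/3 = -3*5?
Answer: -1119/542 ≈ -2.0646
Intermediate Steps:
l(I, z) = 45 (l(I, z) = -(-9)*5 = -3*(-15) = 45)
V = -2 (V = -1*2 = -2)
T(X, s) = 73 (T(X, s) = (45 + 16) + 12 = 61 + 12 = 73)
(1954 - 835)/(-615 + T(V, 11)) = (1954 - 835)/(-615 + 73) = 1119/(-542) = 1119*(-1/542) = -1119/542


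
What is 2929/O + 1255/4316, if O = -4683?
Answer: -6764399/20211828 ≈ -0.33468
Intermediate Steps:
2929/O + 1255/4316 = 2929/(-4683) + 1255/4316 = 2929*(-1/4683) + 1255*(1/4316) = -2929/4683 + 1255/4316 = -6764399/20211828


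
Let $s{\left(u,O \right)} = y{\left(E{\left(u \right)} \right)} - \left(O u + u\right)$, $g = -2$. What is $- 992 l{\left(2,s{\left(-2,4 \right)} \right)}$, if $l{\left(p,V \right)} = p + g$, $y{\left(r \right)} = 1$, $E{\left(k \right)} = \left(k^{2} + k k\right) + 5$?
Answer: $0$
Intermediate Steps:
$E{\left(k \right)} = 5 + 2 k^{2}$ ($E{\left(k \right)} = \left(k^{2} + k^{2}\right) + 5 = 2 k^{2} + 5 = 5 + 2 k^{2}$)
$s{\left(u,O \right)} = 1 - u - O u$ ($s{\left(u,O \right)} = 1 - \left(O u + u\right) = 1 - \left(u + O u\right) = 1 - u - O u$)
$l{\left(p,V \right)} = -2 + p$ ($l{\left(p,V \right)} = p - 2 = -2 + p$)
$- 992 l{\left(2,s{\left(-2,4 \right)} \right)} = - 992 \left(-2 + 2\right) = \left(-992\right) 0 = 0$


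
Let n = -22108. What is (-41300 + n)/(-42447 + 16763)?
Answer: 15852/6421 ≈ 2.4688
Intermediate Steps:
(-41300 + n)/(-42447 + 16763) = (-41300 - 22108)/(-42447 + 16763) = -63408/(-25684) = -63408*(-1/25684) = 15852/6421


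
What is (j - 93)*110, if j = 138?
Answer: 4950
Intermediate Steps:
(j - 93)*110 = (138 - 93)*110 = 45*110 = 4950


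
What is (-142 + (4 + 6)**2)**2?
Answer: 1764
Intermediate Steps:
(-142 + (4 + 6)**2)**2 = (-142 + 10**2)**2 = (-142 + 100)**2 = (-42)**2 = 1764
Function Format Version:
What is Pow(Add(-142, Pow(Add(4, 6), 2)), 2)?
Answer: 1764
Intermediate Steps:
Pow(Add(-142, Pow(Add(4, 6), 2)), 2) = Pow(Add(-142, Pow(10, 2)), 2) = Pow(Add(-142, 100), 2) = Pow(-42, 2) = 1764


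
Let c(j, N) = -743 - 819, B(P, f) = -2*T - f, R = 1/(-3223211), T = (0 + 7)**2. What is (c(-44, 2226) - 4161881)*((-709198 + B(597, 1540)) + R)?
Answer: 9539174077400288871/3223211 ≈ 2.9595e+12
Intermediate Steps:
T = 49 (T = 7**2 = 49)
R = -1/3223211 ≈ -3.1025e-7
B(P, f) = -98 - f (B(P, f) = -2*49 - f = -98 - f)
c(j, N) = -1562
(c(-44, 2226) - 4161881)*((-709198 + B(597, 1540)) + R) = (-1562 - 4161881)*((-709198 + (-98 - 1*1540)) - 1/3223211) = -4163443*((-709198 + (-98 - 1540)) - 1/3223211) = -4163443*((-709198 - 1638) - 1/3223211) = -4163443*(-710836 - 1/3223211) = -4163443*(-2291174414397/3223211) = 9539174077400288871/3223211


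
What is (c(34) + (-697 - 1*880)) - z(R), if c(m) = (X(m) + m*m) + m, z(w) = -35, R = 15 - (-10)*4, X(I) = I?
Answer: -318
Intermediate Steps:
R = 55 (R = 15 - 1*(-40) = 15 + 40 = 55)
c(m) = m² + 2*m (c(m) = (m + m*m) + m = (m + m²) + m = m² + 2*m)
(c(34) + (-697 - 1*880)) - z(R) = (34*(2 + 34) + (-697 - 1*880)) - 1*(-35) = (34*36 + (-697 - 880)) + 35 = (1224 - 1577) + 35 = -353 + 35 = -318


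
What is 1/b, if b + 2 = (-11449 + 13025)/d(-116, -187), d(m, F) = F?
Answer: -187/1950 ≈ -0.095897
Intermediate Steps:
b = -1950/187 (b = -2 + (-11449 + 13025)/(-187) = -2 + 1576*(-1/187) = -2 - 1576/187 = -1950/187 ≈ -10.428)
1/b = 1/(-1950/187) = -187/1950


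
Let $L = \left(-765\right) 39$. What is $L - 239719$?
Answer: $-269554$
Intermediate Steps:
$L = -29835$
$L - 239719 = -29835 - 239719 = -269554$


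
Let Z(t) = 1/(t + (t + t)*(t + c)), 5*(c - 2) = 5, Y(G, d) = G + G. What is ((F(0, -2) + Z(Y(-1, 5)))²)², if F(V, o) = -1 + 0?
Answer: 2401/1296 ≈ 1.8526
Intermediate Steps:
Y(G, d) = 2*G
F(V, o) = -1
c = 3 (c = 2 + (⅕)*5 = 2 + 1 = 3)
Z(t) = 1/(t + 2*t*(3 + t)) (Z(t) = 1/(t + (t + t)*(t + 3)) = 1/(t + (2*t)*(3 + t)) = 1/(t + 2*t*(3 + t)))
((F(0, -2) + Z(Y(-1, 5)))²)² = ((-1 + 1/(((2*(-1)))*(7 + 2*(2*(-1)))))²)² = ((-1 + 1/((-2)*(7 + 2*(-2))))²)² = ((-1 - 1/(2*(7 - 4)))²)² = ((-1 - ½/3)²)² = ((-1 - ½*⅓)²)² = ((-1 - ⅙)²)² = ((-7/6)²)² = (49/36)² = 2401/1296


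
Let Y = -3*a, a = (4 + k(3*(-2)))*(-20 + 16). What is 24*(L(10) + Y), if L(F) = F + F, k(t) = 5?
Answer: 3072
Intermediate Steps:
a = -36 (a = (4 + 5)*(-20 + 16) = 9*(-4) = -36)
Y = 108 (Y = -3*(-36) = 108)
L(F) = 2*F
24*(L(10) + Y) = 24*(2*10 + 108) = 24*(20 + 108) = 24*128 = 3072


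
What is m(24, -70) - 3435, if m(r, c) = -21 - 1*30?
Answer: -3486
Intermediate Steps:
m(r, c) = -51 (m(r, c) = -21 - 30 = -51)
m(24, -70) - 3435 = -51 - 3435 = -3486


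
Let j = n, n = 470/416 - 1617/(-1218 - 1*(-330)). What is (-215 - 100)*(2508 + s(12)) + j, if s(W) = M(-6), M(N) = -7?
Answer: -6063001531/7696 ≈ -7.8781e+5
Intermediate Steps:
s(W) = -7
n = 22709/7696 (n = 470*(1/416) - 1617/(-1218 + 330) = 235/208 - 1617/(-888) = 235/208 - 1617*(-1/888) = 235/208 + 539/296 = 22709/7696 ≈ 2.9508)
j = 22709/7696 ≈ 2.9508
(-215 - 100)*(2508 + s(12)) + j = (-215 - 100)*(2508 - 7) + 22709/7696 = -315*2501 + 22709/7696 = -787815 + 22709/7696 = -6063001531/7696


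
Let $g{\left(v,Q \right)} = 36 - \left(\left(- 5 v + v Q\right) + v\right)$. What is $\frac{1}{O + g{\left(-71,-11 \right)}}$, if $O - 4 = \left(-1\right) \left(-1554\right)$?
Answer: $\frac{1}{529} \approx 0.0018904$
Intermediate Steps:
$O = 1558$ ($O = 4 - -1554 = 4 + 1554 = 1558$)
$g{\left(v,Q \right)} = 36 + 4 v - Q v$ ($g{\left(v,Q \right)} = 36 - \left(\left(- 5 v + Q v\right) + v\right) = 36 - \left(- 4 v + Q v\right) = 36 + 4 v - Q v$)
$\frac{1}{O + g{\left(-71,-11 \right)}} = \frac{1}{1558 + \left(36 + 4 \left(-71\right) - \left(-11\right) \left(-71\right)\right)} = \frac{1}{1558 - 1029} = \frac{1}{529}$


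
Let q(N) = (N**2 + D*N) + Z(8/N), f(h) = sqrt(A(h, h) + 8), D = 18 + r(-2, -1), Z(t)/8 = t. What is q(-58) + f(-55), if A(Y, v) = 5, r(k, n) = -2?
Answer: 70612/29 + sqrt(13) ≈ 2438.5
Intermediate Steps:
Z(t) = 8*t
D = 16 (D = 18 - 2 = 16)
f(h) = sqrt(13) (f(h) = sqrt(5 + 8) = sqrt(13))
q(N) = N**2 + 16*N + 64/N (q(N) = (N**2 + 16*N) + 8*(8/N) = (N**2 + 16*N) + 64/N = N**2 + 16*N + 64/N)
q(-58) + f(-55) = (64 + (-58)**2*(16 - 58))/(-58) + sqrt(13) = -(64 + 3364*(-42))/58 + sqrt(13) = -(64 - 141288)/58 + sqrt(13) = -1/58*(-141224) + sqrt(13) = 70612/29 + sqrt(13)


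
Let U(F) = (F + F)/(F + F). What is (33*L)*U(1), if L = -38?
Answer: -1254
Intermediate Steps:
U(F) = 1 (U(F) = (2*F)/((2*F)) = (2*F)*(1/(2*F)) = 1)
(33*L)*U(1) = (33*(-38))*1 = -1254*1 = -1254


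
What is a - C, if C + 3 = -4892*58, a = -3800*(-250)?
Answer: 1233739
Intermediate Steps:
a = 950000
C = -283739 (C = -3 - 4892*58 = -3 - 283736 = -283739)
a - C = 950000 - 1*(-283739) = 950000 + 283739 = 1233739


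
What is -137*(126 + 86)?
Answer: -29044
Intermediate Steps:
-137*(126 + 86) = -137*212 = -29044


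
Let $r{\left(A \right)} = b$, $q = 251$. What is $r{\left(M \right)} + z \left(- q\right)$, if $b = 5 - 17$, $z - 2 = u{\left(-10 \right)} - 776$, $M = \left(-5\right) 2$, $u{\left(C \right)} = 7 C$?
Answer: $211832$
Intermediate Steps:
$M = -10$
$z = -844$ ($z = 2 + \left(7 \left(-10\right) - 776\right) = 2 - 846 = -844$)
$b = -12$
$r{\left(A \right)} = -12$
$r{\left(M \right)} + z \left(- q\right) = -12 - 844 \left(\left(-1\right) 251\right) = -12 - -211844 = -12 + 211844 = 211832$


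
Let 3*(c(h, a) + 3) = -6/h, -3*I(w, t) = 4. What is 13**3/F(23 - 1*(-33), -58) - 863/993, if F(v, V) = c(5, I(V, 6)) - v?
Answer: -3721472/98307 ≈ -37.856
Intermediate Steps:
I(w, t) = -4/3 (I(w, t) = -1/3*4 = -4/3)
c(h, a) = -3 - 2/h (c(h, a) = -3 + (-6/h)/3 = -3 - 2/h)
F(v, V) = -17/5 - v (F(v, V) = (-3 - 2/5) - v = -17/5 - v)
13**3/F(23 - 1*(-33), -58) - 863/993 = 13**3/(-17/5 - (23 - 1*(-33))) - 863/993 = 2197/(-17/5 - (23 + 33)) - 863*1/993 = 2197/(-17/5 - 1*56) - 863/993 = 2197/(-17/5 - 56) - 863/993 = 2197/(-297/5) - 863/993 = 2197*(-5/297) - 863/993 = -10985/297 - 863/993 = -3721472/98307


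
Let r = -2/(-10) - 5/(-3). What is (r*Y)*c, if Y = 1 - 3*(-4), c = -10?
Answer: -728/3 ≈ -242.67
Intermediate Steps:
Y = 13 (Y = 1 + 12 = 13)
r = 28/15 (r = -2*(-⅒) - 5*(-⅓) = ⅕ + 5/3 = 28/15 ≈ 1.8667)
(r*Y)*c = ((28/15)*13)*(-10) = (364/15)*(-10) = -728/3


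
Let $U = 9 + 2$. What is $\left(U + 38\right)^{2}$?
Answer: $2401$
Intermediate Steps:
$U = 11$
$\left(U + 38\right)^{2} = \left(11 + 38\right)^{2} = 49^{2} = 2401$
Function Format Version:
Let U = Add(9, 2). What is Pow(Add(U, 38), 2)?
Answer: 2401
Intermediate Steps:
U = 11
Pow(Add(U, 38), 2) = Pow(Add(11, 38), 2) = Pow(49, 2) = 2401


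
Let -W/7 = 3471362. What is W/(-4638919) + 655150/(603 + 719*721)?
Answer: 7825347263959/1203804119419 ≈ 6.5005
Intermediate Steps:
W = -24299534 (W = -7*3471362 = -24299534)
W/(-4638919) + 655150/(603 + 719*721) = -24299534/(-4638919) + 655150/(603 + 719*721) = -24299534*(-1/4638919) + 655150/(603 + 518399) = 24299534/4638919 + 655150/519002 = 24299534/4638919 + 655150*(1/519002) = 24299534/4638919 + 327575/259501 = 7825347263959/1203804119419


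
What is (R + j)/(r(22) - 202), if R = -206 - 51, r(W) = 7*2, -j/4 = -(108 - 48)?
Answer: 17/188 ≈ 0.090425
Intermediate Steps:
j = 240 (j = -(-4)*(108 - 48) = -(-4)*60 = -4*(-60) = 240)
r(W) = 14
R = -257
(R + j)/(r(22) - 202) = (-257 + 240)/(14 - 202) = -17/(-188) = -17*(-1/188) = 17/188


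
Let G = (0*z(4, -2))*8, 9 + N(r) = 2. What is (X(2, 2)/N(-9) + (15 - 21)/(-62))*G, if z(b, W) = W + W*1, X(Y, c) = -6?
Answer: 0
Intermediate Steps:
z(b, W) = 2*W (z(b, W) = W + W = 2*W)
N(r) = -7 (N(r) = -9 + 2 = -7)
G = 0 (G = (0*(2*(-2)))*8 = (0*(-4))*8 = 0*8 = 0)
(X(2, 2)/N(-9) + (15 - 21)/(-62))*G = (-6/(-7) + (15 - 21)/(-62))*0 = (-6*(-1/7) - 6*(-1/62))*0 = (6/7 + 3/31)*0 = (207/217)*0 = 0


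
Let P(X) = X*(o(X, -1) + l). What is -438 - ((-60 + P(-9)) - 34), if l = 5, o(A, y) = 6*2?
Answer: -191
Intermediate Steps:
o(A, y) = 12
P(X) = 17*X (P(X) = X*(12 + 5) = X*17 = 17*X)
-438 - ((-60 + P(-9)) - 34) = -438 - ((-60 + 17*(-9)) - 34) = -438 - ((-60 - 153) - 34) = -438 - (-213 - 34) = -438 - 1*(-247) = -438 + 247 = -191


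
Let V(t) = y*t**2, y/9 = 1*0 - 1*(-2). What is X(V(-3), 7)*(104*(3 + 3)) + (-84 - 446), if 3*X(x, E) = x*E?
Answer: 235342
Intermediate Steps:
y = 18 (y = 9*(1*0 - 1*(-2)) = 9*(0 + 2) = 9*2 = 18)
V(t) = 18*t**2
X(x, E) = E*x/3 (X(x, E) = (x*E)/3 = (E*x)/3 = E*x/3)
X(V(-3), 7)*(104*(3 + 3)) + (-84 - 446) = ((1/3)*7*(18*(-3)**2))*(104*(3 + 3)) + (-84 - 446) = ((1/3)*7*(18*9))*(104*6) - 530 = ((1/3)*7*162)*624 - 530 = 378*624 - 530 = 235872 - 530 = 235342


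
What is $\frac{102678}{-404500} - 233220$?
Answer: $- \frac{47168796339}{202250} \approx -2.3322 \cdot 10^{5}$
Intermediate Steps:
$\frac{102678}{-404500} - 233220 = 102678 \left(- \frac{1}{404500}\right) - 233220 = - \frac{51339}{202250} - 233220 = - \frac{47168796339}{202250}$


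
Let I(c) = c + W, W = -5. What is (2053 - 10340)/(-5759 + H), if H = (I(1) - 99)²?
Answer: -8287/4850 ≈ -1.7087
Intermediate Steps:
I(c) = -5 + c (I(c) = c - 5 = -5 + c)
H = 10609 (H = ((-5 + 1) - 99)² = (-4 - 99)² = (-103)² = 10609)
(2053 - 10340)/(-5759 + H) = (2053 - 10340)/(-5759 + 10609) = -8287/4850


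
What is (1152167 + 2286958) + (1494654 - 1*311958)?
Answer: 4621821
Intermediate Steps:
(1152167 + 2286958) + (1494654 - 1*311958) = 3439125 + (1494654 - 311958) = 3439125 + 1182696 = 4621821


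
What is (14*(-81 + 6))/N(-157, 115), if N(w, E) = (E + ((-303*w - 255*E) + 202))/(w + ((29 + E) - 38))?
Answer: 53550/18563 ≈ 2.8848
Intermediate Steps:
N(w, E) = (202 - 303*w - 254*E)/(-9 + E + w) (N(w, E) = (E + (202 - 303*w - 255*E))/(w + (-9 + E)) = (202 - 303*w - 254*E)/(-9 + E + w))
(14*(-81 + 6))/N(-157, 115) = (14*(-81 + 6))/(((202 - 303*(-157) - 254*115)/(-9 + 115 - 157))) = (14*(-75))/(((202 + 47571 - 29210)/(-51))) = -1050/((-1/51*18563)) = -1050/(-18563/51) = -1050*(-51/18563) = 53550/18563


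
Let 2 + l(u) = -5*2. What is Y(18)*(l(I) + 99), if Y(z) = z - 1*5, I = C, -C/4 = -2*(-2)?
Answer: 1131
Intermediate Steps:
C = -16 (C = -(-8)*(-2) = -4*4 = -16)
I = -16
l(u) = -12 (l(u) = -2 - 5*2 = -2 - 10 = -12)
Y(z) = -5 + z (Y(z) = z - 5 = -5 + z)
Y(18)*(l(I) + 99) = (-5 + 18)*(-12 + 99) = 13*87 = 1131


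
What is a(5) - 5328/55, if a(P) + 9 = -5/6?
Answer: -35213/330 ≈ -106.71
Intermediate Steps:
a(P) = -59/6 (a(P) = -9 - 5/6 = -9 - 5*⅙ = -9 - ⅚ = -59/6)
a(5) - 5328/55 = -59/6 - 5328/55 = -35213/330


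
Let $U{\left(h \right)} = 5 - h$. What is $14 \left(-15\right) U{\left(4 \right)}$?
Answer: $-210$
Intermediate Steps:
$14 \left(-15\right) U{\left(4 \right)} = 14 \left(-15\right) \left(5 - 4\right) = - 210 \left(5 - 4\right) = \left(-210\right) 1 = -210$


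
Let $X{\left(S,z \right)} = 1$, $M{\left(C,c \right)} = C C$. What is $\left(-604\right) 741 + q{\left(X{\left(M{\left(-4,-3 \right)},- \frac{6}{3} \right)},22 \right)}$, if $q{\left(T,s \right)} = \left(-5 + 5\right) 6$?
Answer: $-447564$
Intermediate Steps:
$M{\left(C,c \right)} = C^{2}$
$q{\left(T,s \right)} = 0$ ($q{\left(T,s \right)} = 0 \cdot 6 = 0$)
$\left(-604\right) 741 + q{\left(X{\left(M{\left(-4,-3 \right)},- \frac{6}{3} \right)},22 \right)} = \left(-604\right) 741 + 0 = -447564 + 0 = -447564$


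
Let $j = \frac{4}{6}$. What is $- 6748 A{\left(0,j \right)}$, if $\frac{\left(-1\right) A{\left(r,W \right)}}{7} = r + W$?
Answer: $\frac{94472}{3} \approx 31491.0$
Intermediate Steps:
$j = \frac{2}{3}$ ($j = 4 \cdot \frac{1}{6} = \frac{2}{3} \approx 0.66667$)
$A{\left(r,W \right)} = - 7 W - 7 r$ ($A{\left(r,W \right)} = - 7 \left(r + W\right) = - 7 \left(W + r\right) = - 7 W - 7 r$)
$- 6748 A{\left(0,j \right)} = - 6748 \left(\left(-7\right) \frac{2}{3} - 0\right) = - 6748 \left(- \frac{14}{3} + 0\right) = \left(-6748\right) \left(- \frac{14}{3}\right) = \frac{94472}{3}$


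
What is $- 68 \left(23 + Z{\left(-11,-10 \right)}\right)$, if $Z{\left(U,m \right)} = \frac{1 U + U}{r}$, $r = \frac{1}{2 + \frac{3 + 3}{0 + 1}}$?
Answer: $10404$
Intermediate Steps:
$r = \frac{1}{8}$ ($r = \frac{1}{2 + \frac{6}{1}} = \frac{1}{2 + 6 \cdot 1} = \frac{1}{2 + 6} = \frac{1}{8} \approx 0.125$)
$Z{\left(U,m \right)} = 16 U$ ($Z{\left(U,m \right)} = \left(1 U + U\right) \frac{1}{\frac{1}{8}} = \left(U + U\right) 8 = 2 U 8 = 16 U$)
$- 68 \left(23 + Z{\left(-11,-10 \right)}\right) = - 68 \left(23 + 16 \left(-11\right)\right) = - 68 \left(23 - 176\right) = \left(-68\right) \left(-153\right) = 10404$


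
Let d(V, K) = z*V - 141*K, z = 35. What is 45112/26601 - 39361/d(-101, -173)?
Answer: -106095865/554843658 ≈ -0.19122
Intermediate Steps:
d(V, K) = -141*K + 35*V (d(V, K) = 35*V - 141*K = -141*K + 35*V)
45112/26601 - 39361/d(-101, -173) = 45112/26601 - 39361/(-141*(-173) + 35*(-101)) = 45112*(1/26601) - 39361/(24393 - 3535) = 45112/26601 - 39361/20858 = -106095865/554843658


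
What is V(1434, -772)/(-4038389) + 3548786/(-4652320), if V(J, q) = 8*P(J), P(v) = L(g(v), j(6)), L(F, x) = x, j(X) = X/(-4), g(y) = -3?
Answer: -7165661258957/9393938956240 ≈ -0.76280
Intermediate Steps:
j(X) = -X/4 (j(X) = X*(-¼) = -X/4)
P(v) = -3/2 (P(v) = -¼*6 = -3/2)
V(J, q) = -12 (V(J, q) = 8*(-3/2) = -12)
V(1434, -772)/(-4038389) + 3548786/(-4652320) = -12/(-4038389) + 3548786/(-4652320) = -12*(-1/4038389) + 3548786*(-1/4652320) = 12/4038389 - 1774393/2326160 = -7165661258957/9393938956240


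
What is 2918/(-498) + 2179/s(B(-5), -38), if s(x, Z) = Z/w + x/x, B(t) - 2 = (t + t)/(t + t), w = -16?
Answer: 1433725/2241 ≈ 639.77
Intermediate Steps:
B(t) = 3 (B(t) = 2 + (t + t)/(t + t) = 2 + (2*t)/((2*t)) = 2 + (2*t)*(1/(2*t)) = 2 + 1 = 3)
s(x, Z) = 1 - Z/16 (s(x, Z) = Z/(-16) + x/x = Z*(-1/16) + 1 = -Z/16 + 1 = 1 - Z/16)
2918/(-498) + 2179/s(B(-5), -38) = 2918/(-498) + 2179/(1 - 1/16*(-38)) = 2918*(-1/498) + 2179/(1 + 19/8) = -1459/249 + 2179/(27/8) = -1459/249 + 2179*(8/27) = -1459/249 + 17432/27 = 1433725/2241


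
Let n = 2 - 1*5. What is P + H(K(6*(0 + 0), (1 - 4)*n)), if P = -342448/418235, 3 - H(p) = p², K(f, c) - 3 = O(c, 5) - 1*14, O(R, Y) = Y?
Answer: -14144203/418235 ≈ -33.819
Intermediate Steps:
n = -3 (n = 2 - 5 = -3)
K(f, c) = -6 (K(f, c) = 3 + (5 - 1*14) = 3 + (5 - 14) = 3 - 9 = -6)
H(p) = 3 - p²
P = -342448/418235 (P = -342448*1/418235 = -342448/418235 ≈ -0.81879)
P + H(K(6*(0 + 0), (1 - 4)*n)) = -342448/418235 + (3 - 1*(-6)²) = -342448/418235 + (3 - 1*36) = -342448/418235 + (3 - 36) = -342448/418235 - 33 = -14144203/418235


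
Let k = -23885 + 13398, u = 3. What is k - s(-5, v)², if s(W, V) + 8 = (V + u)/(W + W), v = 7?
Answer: -10568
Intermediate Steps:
k = -10487
s(W, V) = -8 + (3 + V)/(2*W) (s(W, V) = -8 + (V + 3)/(W + W) = -8 + (3 + V)/((2*W)) = -8 + (3 + V)*(1/(2*W)) = -8 + (3 + V)/(2*W))
k - s(-5, v)² = -10487 - ((½)*(3 + 7 - 16*(-5))/(-5))² = -10487 - ((½)*(-⅕)*(3 + 7 + 80))² = -10487 - ((½)*(-⅕)*90)² = -10487 - 1*(-9)² = -10487 - 1*81 = -10487 - 81 = -10568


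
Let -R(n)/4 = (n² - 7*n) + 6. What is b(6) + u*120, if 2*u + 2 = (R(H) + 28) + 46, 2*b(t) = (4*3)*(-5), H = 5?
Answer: 5250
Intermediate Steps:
R(n) = -24 - 4*n² + 28*n (R(n) = -4*((n² - 7*n) + 6) = -4*(6 + n² - 7*n) = -24 - 4*n² + 28*n)
b(t) = -30 (b(t) = ((4*3)*(-5))/2 = (12*(-5))/2 = (½)*(-60) = -30)
u = 44 (u = -1 + (((-24 - 4*5² + 28*5) + 28) + 46)/2 = -1 + (((-24 - 4*25 + 140) + 28) + 46)/2 = -1 + (((-24 - 100 + 140) + 28) + 46)/2 = -1 + ((16 + 28) + 46)/2 = -1 + (44 + 46)/2 = -1 + (½)*90 = -1 + 45 = 44)
b(6) + u*120 = -30 + 44*120 = -30 + 5280 = 5250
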